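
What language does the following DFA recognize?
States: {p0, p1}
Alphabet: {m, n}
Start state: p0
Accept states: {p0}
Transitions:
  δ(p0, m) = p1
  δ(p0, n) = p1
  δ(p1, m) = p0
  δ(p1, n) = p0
Testing a few strings:
  'mm' → accept
  'mn' → accept
  'nm' → accept
  'mmm' → reject
State roles: p0=even length so far; p1=odd length so far
All strings over {m,n} of even length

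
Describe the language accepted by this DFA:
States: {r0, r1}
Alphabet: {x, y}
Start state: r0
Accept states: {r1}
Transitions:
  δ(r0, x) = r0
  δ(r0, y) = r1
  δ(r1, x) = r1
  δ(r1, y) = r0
Testing a few strings:
  'yyx' → reject
  'x' → reject
  'xx' → reject
  'xyx' → accept
State roles: r0=even number of y's so far; r1=odd number of y's so far
All strings over {x,y} with an odd number of y's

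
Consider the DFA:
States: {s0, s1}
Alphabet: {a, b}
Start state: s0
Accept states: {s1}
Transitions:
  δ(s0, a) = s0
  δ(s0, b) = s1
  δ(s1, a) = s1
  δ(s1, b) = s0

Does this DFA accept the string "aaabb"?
Processing string "aaabb":
  s0 --a--> s0
  s0 --a--> s0
  s0 --a--> s0
  s0 --b--> s1
  s1 --b--> s0
Final state: s0
Accept states: {s1}
No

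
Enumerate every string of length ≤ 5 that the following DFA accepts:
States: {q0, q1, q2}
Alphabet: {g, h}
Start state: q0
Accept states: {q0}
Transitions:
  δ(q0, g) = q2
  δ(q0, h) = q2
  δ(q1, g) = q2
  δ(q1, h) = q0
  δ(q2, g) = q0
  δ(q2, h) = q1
ε, gg, hg, ghh, hhh, gggg, gghg, ghgg, hggg, hghg, hhgg, ggghh, gghhh, ghghh, ghhgg, ghhhg, hgghh, hghhh, hhghh, hhhgg, hhhhg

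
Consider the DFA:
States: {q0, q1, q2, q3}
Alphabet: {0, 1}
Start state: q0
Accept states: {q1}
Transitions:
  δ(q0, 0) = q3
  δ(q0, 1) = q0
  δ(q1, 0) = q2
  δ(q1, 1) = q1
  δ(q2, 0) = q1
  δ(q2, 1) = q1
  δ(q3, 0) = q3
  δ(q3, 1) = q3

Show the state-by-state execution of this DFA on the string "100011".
read '1': q0 → q0
  read '0': q0 → q3
  read '0': q3 → q3
  read '0': q3 → q3
  read '1': q3 → q3
  read '1': q3 → q3
q0 -> q0 -> q3 -> q3 -> q3 -> q3 -> q3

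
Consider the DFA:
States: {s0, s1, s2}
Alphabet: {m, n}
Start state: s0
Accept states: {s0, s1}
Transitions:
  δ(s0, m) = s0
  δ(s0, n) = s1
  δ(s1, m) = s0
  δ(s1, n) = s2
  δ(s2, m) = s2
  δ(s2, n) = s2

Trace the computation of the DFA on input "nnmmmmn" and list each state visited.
read 'n': s0 → s1
  read 'n': s1 → s2
  read 'm': s2 → s2
  read 'm': s2 → s2
  read 'm': s2 → s2
  read 'm': s2 → s2
  read 'n': s2 → s2
s0 -> s1 -> s2 -> s2 -> s2 -> s2 -> s2 -> s2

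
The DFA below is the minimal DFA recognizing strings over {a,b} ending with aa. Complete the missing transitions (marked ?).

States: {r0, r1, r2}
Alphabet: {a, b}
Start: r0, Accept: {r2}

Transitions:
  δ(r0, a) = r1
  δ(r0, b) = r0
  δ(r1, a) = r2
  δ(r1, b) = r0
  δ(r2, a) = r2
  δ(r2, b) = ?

From the language and accept set, identify what each state tracks — r0: last symbol not a; r1: one trailing a; r2: two trailing a's.
Each missing δ(q, a) is the state matching the new tracked value after reading a.
δ(r2, b) = r0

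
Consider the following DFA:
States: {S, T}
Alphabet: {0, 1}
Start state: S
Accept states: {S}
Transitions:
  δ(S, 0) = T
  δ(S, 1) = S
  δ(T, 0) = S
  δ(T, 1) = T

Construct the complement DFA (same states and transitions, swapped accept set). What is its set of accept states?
Complement accept states = All states \ Original accept states
= {S, T} \ {S}
{T}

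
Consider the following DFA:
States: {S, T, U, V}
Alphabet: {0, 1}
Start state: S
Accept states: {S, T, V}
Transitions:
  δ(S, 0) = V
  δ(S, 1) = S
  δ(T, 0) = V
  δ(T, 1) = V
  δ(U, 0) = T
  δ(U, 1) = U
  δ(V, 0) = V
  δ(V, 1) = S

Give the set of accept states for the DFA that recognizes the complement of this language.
Complement accept states = All states \ Original accept states
= {S, T, U, V} \ {S, T, V}
{U}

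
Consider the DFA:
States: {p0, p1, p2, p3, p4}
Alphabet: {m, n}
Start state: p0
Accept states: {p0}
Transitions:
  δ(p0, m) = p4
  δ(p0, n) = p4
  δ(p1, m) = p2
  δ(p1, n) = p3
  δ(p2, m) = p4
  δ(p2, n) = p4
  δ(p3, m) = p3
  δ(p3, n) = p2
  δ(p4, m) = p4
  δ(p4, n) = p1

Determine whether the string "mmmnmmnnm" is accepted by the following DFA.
Processing string "mmmnmmnnm":
  p0 --m--> p4
  p4 --m--> p4
  p4 --m--> p4
  p4 --n--> p1
  p1 --m--> p2
  p2 --m--> p4
  p4 --n--> p1
  p1 --n--> p3
  p3 --m--> p3
Final state: p3
Accept states: {p0}
No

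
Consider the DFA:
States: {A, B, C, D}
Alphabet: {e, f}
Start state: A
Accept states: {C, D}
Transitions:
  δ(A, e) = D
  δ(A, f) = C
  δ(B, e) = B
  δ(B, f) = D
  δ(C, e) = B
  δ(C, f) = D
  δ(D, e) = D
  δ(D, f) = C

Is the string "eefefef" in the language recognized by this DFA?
Processing string "eefefef":
  A --e--> D
  D --e--> D
  D --f--> C
  C --e--> B
  B --f--> D
  D --e--> D
  D --f--> C
Final state: C
Accept states: {C, D}
Yes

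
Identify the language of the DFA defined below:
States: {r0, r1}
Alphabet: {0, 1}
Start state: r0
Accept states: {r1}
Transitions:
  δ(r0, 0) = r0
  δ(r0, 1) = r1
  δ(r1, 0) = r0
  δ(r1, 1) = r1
Testing a few strings:
  '1' → accept
  '100' → reject
  '10' → reject
  '00' → reject
State roles: r0=last symbol not 1; r1=last symbol is 1
All binary strings ending with 1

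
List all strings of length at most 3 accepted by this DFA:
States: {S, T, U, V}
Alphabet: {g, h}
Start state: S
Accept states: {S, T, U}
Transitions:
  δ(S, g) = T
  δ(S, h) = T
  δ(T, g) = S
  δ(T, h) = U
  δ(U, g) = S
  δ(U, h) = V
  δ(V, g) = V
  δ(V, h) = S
ε, g, h, gg, gh, hg, hh, ggg, ggh, ghg, hgg, hgh, hhg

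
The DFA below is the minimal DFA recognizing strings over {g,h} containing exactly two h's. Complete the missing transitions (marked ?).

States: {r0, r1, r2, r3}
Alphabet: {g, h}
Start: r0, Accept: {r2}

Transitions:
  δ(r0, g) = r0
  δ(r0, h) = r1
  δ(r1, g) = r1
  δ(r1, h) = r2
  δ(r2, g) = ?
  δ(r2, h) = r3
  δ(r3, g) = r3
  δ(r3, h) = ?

From the language and accept set, identify what each state tracks — r0: zero h's; r1: one h; r2: two h's; r3: ≥ three h's (dead).
Each missing δ(q, a) is the state matching the new tracked value after reading a.
δ(r2, g) = r2; δ(r3, h) = r3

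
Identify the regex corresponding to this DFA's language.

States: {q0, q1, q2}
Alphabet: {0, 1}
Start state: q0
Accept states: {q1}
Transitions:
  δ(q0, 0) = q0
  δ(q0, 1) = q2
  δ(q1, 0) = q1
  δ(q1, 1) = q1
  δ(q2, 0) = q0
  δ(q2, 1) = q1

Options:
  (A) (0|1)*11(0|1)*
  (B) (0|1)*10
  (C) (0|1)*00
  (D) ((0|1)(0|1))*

Check each option against the DFA on short strings; one disagreement eliminates an option:
  (A) (0|1)*11(0|1)*: agrees with the DFA on every string of length ≤ 6
  (B) (0|1)*10: on '10' the DFA goes q0 → q2 → q0 and rejects (q0 ∉ Accept), but the regex matches it → eliminate
  (C) (0|1)*00: on '00' the DFA goes q0 → q0 → q0 and rejects (q0 ∉ Accept), but the regex matches it → eliminate
  (D) ((0|1)(0|1))*: on ε the DFA stays in q0 and rejects (q0 ∉ Accept), but the regex matches it → eliminate
Only (A) is consistent with the DFA.
(A) (0|1)*11(0|1)*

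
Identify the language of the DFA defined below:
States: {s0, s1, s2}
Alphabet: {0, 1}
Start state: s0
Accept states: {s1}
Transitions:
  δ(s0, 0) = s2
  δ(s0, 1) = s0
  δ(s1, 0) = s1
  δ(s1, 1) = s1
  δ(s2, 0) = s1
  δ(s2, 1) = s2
Testing a few strings:
  '1' → reject
  '10' → reject
  '1111' → reject
  '01' → reject
State roles: s0=zero 0's seen; s1=≥ two 0's seen; s2=one 0 seen
All binary strings containing at least two 0's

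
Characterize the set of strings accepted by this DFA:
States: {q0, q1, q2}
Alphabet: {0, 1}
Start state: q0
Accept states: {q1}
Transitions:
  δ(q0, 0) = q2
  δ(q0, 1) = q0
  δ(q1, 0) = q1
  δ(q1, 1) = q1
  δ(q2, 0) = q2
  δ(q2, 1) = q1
Testing a few strings:
  '011' → accept
  '10' → reject
  '11' → reject
  '100' → reject
State roles: q0=no 0 seen yet; q1=substring 01 seen; q2=seen a 0, waiting for 1
All binary strings containing the substring 01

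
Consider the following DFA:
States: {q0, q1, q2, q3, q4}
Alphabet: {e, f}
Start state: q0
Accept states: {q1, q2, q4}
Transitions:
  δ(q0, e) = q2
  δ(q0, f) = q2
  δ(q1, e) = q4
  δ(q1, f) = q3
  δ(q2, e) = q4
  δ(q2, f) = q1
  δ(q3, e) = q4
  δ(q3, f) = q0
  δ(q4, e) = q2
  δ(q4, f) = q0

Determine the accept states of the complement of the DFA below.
Complement accept states = All states \ Original accept states
= {q0, q1, q2, q3, q4} \ {q1, q2, q4}
{q0, q3}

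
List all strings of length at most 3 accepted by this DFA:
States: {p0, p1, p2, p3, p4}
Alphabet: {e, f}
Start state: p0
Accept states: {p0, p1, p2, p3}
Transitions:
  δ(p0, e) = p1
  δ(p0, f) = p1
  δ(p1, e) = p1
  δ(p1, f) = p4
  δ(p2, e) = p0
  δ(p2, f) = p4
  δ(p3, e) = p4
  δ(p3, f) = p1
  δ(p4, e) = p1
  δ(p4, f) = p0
ε, e, f, ee, fe, eee, efe, eff, fee, ffe, fff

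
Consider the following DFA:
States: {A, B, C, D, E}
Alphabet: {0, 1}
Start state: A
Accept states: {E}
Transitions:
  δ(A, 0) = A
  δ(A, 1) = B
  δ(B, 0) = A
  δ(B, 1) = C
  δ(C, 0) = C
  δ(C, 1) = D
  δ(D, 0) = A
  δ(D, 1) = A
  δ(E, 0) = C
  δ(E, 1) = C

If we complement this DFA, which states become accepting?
Complement accept states = All states \ Original accept states
= {A, B, C, D, E} \ {E}
{A, B, C, D}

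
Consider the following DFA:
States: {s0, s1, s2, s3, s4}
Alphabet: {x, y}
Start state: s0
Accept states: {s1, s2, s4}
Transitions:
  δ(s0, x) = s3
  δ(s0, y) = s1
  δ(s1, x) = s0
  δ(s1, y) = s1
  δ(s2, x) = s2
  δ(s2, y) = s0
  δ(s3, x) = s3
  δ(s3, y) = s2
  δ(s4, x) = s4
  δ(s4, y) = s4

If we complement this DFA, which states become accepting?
Complement accept states = All states \ Original accept states
= {s0, s1, s2, s3, s4} \ {s1, s2, s4}
{s0, s3}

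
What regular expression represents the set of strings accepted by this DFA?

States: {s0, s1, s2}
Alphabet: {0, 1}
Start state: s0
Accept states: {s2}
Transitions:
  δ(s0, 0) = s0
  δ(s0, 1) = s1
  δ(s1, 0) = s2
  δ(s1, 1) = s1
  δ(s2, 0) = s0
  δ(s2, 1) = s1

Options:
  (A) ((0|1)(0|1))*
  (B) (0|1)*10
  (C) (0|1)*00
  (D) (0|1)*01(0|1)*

Check each option against the DFA on short strings; one disagreement eliminates an option:
  (A) ((0|1)(0|1))*: on ε the DFA stays in s0 and rejects (s0 ∉ Accept), but the regex matches it → eliminate
  (B) (0|1)*10: agrees with the DFA on every string of length ≤ 6
  (C) (0|1)*00: on '00' the DFA goes s0 → s0 → s0 and rejects (s0 ∉ Accept), but the regex matches it → eliminate
  (D) (0|1)*01(0|1)*: on '01' the DFA goes s0 → s0 → s1 and rejects (s1 ∉ Accept), but the regex matches it → eliminate
Only (B) is consistent with the DFA.
(B) (0|1)*10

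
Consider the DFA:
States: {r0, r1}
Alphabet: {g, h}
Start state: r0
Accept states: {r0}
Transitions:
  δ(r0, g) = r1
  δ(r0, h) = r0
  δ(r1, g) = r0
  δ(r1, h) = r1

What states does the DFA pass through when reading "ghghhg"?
read 'g': r0 → r1
  read 'h': r1 → r1
  read 'g': r1 → r0
  read 'h': r0 → r0
  read 'h': r0 → r0
  read 'g': r0 → r1
r0 -> r1 -> r1 -> r0 -> r0 -> r0 -> r1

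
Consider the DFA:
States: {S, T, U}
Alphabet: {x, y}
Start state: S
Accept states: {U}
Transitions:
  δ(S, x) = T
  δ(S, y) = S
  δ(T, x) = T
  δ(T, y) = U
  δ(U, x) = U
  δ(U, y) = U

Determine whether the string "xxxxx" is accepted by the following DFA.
Processing string "xxxxx":
  S --x--> T
  T --x--> T
  T --x--> T
  T --x--> T
  T --x--> T
Final state: T
Accept states: {U}
No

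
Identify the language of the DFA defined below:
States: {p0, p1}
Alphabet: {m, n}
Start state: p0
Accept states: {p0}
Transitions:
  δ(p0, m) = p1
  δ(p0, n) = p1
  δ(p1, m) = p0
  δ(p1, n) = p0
Testing a few strings:
  'n' → reject
  'mmm' → reject
  'nm' → accept
  'mnn' → reject
State roles: p0=even length so far; p1=odd length so far
All strings over {m,n} of even length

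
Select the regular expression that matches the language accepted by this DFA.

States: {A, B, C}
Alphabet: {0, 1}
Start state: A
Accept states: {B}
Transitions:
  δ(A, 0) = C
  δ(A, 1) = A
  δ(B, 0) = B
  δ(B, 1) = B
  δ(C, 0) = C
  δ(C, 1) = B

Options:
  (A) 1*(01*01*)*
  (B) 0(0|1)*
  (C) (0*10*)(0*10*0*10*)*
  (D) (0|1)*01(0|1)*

Check each option against the DFA on short strings; one disagreement eliminates an option:
  (A) 1*(01*01*)*: on ε the DFA stays in A and rejects (A ∉ Accept), but the regex matches it → eliminate
  (B) 0(0|1)*: on '0' the DFA goes A → C and rejects (C ∉ Accept), but the regex matches it → eliminate
  (C) (0*10*)(0*10*0*10*)*: on '1' the DFA goes A → A and rejects (A ∉ Accept), but the regex matches it → eliminate
  (D) (0|1)*01(0|1)*: agrees with the DFA on every string of length ≤ 6
Only (D) is consistent with the DFA.
(D) (0|1)*01(0|1)*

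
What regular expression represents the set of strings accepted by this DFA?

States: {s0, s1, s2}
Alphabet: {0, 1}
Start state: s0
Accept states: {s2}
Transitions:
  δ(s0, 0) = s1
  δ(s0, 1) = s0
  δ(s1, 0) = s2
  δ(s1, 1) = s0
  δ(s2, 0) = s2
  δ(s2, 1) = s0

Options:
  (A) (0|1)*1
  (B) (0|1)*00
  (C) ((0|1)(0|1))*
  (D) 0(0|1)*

Check each option against the DFA on short strings; one disagreement eliminates an option:
  (A) (0|1)*1: on '1' the DFA goes s0 → s0 and rejects (s0 ∉ Accept), but the regex matches it → eliminate
  (B) (0|1)*00: agrees with the DFA on every string of length ≤ 6
  (C) ((0|1)(0|1))*: on ε the DFA stays in s0 and rejects (s0 ∉ Accept), but the regex matches it → eliminate
  (D) 0(0|1)*: on '0' the DFA goes s0 → s1 and rejects (s1 ∉ Accept), but the regex matches it → eliminate
Only (B) is consistent with the DFA.
(B) (0|1)*00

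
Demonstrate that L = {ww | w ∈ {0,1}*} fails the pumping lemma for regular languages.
Assume L is regular with pumping length p. Idea: pumping the leading 0-block breaks the equality of the two halves.
Choose s = 0^p 1 0^p 1 ∈ L (with w = 0^p 1). |s| = 2p+2 ≥ p. By the pumping lemma, s = xyz with |xy| ≤ p, |y| > 0, so y = 0^k with k ≥ 1, in the first 0-block. Then xy²z = 0^(p+k) 1 0^p 1, of length 2p+2+k. If k is odd this length is odd, so it cannot be of the form ww. If k is even, each half has length p+1+k/2 ≤ p+k, so the first half lies entirely inside the leading 0-block and contains no 1, while the second half ends in 1; the halves differ. Either way xy²z ∉ L.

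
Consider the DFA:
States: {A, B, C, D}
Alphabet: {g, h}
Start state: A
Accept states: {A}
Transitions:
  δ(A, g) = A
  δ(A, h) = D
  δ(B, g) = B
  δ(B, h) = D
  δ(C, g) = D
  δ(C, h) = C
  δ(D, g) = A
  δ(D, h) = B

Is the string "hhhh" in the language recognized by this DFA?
Processing string "hhhh":
  A --h--> D
  D --h--> B
  B --h--> D
  D --h--> B
Final state: B
Accept states: {A}
No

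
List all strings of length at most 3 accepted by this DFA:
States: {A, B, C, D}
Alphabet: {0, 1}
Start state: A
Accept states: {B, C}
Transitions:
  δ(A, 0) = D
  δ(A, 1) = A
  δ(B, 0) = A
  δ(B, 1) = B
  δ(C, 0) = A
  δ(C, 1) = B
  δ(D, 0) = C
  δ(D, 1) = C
00, 01, 001, 011, 100, 101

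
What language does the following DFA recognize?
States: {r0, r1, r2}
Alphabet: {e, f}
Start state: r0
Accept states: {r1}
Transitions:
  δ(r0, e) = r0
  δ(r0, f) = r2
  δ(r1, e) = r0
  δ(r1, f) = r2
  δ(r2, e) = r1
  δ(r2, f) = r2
Testing a few strings:
  'e' → reject
  'eeff' → reject
  'ffee' → reject
  'ee' → reject
State roles: r0=no suffix match; r1=suffix is fe; r2=one trailing f
All strings over {e,f} ending with fe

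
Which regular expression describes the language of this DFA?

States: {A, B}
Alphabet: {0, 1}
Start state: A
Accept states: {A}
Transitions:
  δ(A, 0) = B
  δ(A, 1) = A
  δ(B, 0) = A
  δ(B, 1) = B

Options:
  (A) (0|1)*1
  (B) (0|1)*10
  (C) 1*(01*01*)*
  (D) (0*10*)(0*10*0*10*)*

Check each option against the DFA on short strings; one disagreement eliminates an option:
  (A) (0|1)*1: on ε the DFA stays in A and accepts (A ∈ Accept), but the regex does not match it → eliminate
  (B) (0|1)*10: on ε the DFA stays in A and accepts (A ∈ Accept), but the regex does not match it → eliminate
  (C) 1*(01*01*)*: agrees with the DFA on every string of length ≤ 6
  (D) (0*10*)(0*10*0*10*)*: on ε the DFA stays in A and accepts (A ∈ Accept), but the regex does not match it → eliminate
Only (C) is consistent with the DFA.
(C) 1*(01*01*)*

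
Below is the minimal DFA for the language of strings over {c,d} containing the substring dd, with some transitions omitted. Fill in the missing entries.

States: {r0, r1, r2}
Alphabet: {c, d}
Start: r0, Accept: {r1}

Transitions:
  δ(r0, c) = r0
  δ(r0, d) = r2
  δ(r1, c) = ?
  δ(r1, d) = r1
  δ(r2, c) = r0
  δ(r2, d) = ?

From the language and accept set, identify what each state tracks — r0: no progress toward dd; r1: substring dd seen; r2: one trailing d.
Each missing δ(q, a) is the state matching the new tracked value after reading a.
δ(r1, c) = r1; δ(r2, d) = r1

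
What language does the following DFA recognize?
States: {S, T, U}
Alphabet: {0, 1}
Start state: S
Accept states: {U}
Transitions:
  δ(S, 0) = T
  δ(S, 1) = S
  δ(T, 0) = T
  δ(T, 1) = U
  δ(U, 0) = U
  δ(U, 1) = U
Testing a few strings:
  '011' → accept
  '0' → reject
  '1' → reject
  '000' → reject
State roles: S=no 0 seen yet; T=seen a 0, waiting for 1; U=substring 01 seen
All binary strings containing the substring 01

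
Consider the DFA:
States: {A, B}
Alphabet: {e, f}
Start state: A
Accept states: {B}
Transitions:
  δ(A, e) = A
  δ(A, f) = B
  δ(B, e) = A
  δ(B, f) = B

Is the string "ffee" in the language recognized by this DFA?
Processing string "ffee":
  A --f--> B
  B --f--> B
  B --e--> A
  A --e--> A
Final state: A
Accept states: {B}
No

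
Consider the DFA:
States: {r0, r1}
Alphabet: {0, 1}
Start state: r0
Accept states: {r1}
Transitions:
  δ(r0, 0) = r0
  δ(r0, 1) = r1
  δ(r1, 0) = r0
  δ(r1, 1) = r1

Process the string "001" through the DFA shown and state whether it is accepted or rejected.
Processing string "001":
  r0 --0--> r0
  r0 --0--> r0
  r0 --1--> r1
Final state: r1
Accept states: {r1}
Yes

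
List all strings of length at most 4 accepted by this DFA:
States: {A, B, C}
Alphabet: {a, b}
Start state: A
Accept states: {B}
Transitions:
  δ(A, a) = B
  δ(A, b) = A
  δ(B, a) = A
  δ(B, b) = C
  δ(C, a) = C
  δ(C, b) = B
a, ba, aaa, abb, bba, aaba, abab, baaa, babb, bbba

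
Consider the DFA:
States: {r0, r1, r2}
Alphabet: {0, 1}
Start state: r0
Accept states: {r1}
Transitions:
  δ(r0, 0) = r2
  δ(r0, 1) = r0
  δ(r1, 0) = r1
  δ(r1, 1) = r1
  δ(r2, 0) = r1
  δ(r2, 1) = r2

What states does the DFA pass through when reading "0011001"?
read '0': r0 → r2
  read '0': r2 → r1
  read '1': r1 → r1
  read '1': r1 → r1
  read '0': r1 → r1
  read '0': r1 → r1
  read '1': r1 → r1
r0 -> r2 -> r1 -> r1 -> r1 -> r1 -> r1 -> r1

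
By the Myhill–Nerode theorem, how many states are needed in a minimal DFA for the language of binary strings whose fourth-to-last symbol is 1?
By Myhill–Nerode, count the distinguishable equivalence classes: 2^4 = 16 classes — the DFA must remember the last 4 symbols read; every pair of distinct length-4 suffixes is distinguishable by some continuation.
16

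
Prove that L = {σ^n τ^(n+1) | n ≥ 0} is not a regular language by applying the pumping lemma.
Assume L is regular with pumping length p. Idea: pumping the σ-block breaks the fixed offset of 1.
Choose s = σ^p τ^(p+1) ∈ L. By the pumping lemma, s = xyz with |xy| ≤ p, |y| > 0, so y = σ^k with k ≥ 1. Then xy²z = σ^(p+k) τ^(p+1). For this to be in L we would need p+1 = (p+k)+1, i.e. k = 0, contradicting k ≥ 1. So xy²z ∉ L.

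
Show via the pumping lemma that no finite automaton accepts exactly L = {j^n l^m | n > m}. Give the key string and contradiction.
Assume L is regular with pumping length p. Idea: pumping down the j-block drops the j-count to at most the l-count.
Choose s = j^(p+1) l^p ∈ L (|s| = 2p+1 ≥ p). By the pumping lemma, s = xyz with |xy| ≤ p, |y| > 0, so y = j^k with k ≥ 1. Take i = 0: xz = j^(p+1−k) l^p. Since k ≥ 1, p+1−k ≤ p, so the number of j's is no longer strictly greater than the number of l's, hence xz ∉ L.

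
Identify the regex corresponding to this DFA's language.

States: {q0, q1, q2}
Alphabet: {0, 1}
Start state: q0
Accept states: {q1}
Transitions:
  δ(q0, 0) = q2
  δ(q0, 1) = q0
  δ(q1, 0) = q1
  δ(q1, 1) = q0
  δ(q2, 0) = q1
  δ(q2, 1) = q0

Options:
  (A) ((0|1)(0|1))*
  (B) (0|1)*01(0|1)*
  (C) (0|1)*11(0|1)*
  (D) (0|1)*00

Check each option against the DFA on short strings; one disagreement eliminates an option:
  (A) ((0|1)(0|1))*: on ε the DFA stays in q0 and rejects (q0 ∉ Accept), but the regex matches it → eliminate
  (B) (0|1)*01(0|1)*: on '00' the DFA goes q0 → q2 → q1 and accepts (q1 ∈ Accept), but the regex does not match it → eliminate
  (C) (0|1)*11(0|1)*: on '00' the DFA goes q0 → q2 → q1 and accepts (q1 ∈ Accept), but the regex does not match it → eliminate
  (D) (0|1)*00: agrees with the DFA on every string of length ≤ 6
Only (D) is consistent with the DFA.
(D) (0|1)*00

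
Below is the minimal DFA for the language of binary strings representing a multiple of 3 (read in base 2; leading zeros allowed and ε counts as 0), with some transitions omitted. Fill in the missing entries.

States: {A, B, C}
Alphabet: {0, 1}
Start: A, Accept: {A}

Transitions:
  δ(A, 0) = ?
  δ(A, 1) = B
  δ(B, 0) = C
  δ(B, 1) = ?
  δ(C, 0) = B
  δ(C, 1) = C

From the language and accept set, identify what each state tracks — A: value ≡ 0 (mod 3); B: value ≡ 1 (mod 3); C: value ≡ 2 (mod 3).
Each missing δ(q, a) is the state matching the new tracked value after reading a.
δ(A, 0) = A; δ(B, 1) = A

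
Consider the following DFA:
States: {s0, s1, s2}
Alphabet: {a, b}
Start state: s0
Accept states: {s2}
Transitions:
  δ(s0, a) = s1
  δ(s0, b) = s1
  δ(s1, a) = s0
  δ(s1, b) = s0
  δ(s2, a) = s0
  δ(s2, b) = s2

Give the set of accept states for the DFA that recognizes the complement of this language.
Complement accept states = All states \ Original accept states
= {s0, s1, s2} \ {s2}
{s0, s1}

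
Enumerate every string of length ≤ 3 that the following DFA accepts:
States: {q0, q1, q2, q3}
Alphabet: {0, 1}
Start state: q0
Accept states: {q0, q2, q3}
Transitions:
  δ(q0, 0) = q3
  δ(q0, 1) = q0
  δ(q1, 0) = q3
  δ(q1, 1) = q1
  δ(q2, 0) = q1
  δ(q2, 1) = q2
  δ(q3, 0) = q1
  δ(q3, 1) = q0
ε, 0, 1, 01, 10, 11, 000, 010, 011, 101, 110, 111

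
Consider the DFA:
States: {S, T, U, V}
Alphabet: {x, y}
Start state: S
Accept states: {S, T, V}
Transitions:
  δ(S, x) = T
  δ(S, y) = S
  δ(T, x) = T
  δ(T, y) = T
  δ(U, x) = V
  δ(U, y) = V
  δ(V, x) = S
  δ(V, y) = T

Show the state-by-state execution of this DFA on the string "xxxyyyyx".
read 'x': S → T
  read 'x': T → T
  read 'x': T → T
  read 'y': T → T
  read 'y': T → T
  read 'y': T → T
  read 'y': T → T
  read 'x': T → T
S -> T -> T -> T -> T -> T -> T -> T -> T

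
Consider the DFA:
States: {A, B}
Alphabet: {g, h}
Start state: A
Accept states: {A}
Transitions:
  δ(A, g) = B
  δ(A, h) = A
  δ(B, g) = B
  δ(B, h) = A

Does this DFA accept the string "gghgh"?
Processing string "gghgh":
  A --g--> B
  B --g--> B
  B --h--> A
  A --g--> B
  B --h--> A
Final state: A
Accept states: {A}
Yes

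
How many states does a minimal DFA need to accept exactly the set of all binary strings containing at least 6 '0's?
By Myhill–Nerode, count the distinguishable equivalence classes: 7 classes — having seen 0, 1, …, 5, or ≥6 copies of '0'; any two classes i < j (j ≤ 6) are distinguished by the string 0^(6−j), which takes class j to 6 copies (accepted) but leaves class i below 6 (rejected).
7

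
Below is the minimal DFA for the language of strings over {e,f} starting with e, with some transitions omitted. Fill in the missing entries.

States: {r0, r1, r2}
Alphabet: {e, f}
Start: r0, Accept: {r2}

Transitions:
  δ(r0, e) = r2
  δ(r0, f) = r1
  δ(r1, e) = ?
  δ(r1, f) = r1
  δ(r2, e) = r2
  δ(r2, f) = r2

From the language and accept set, identify what each state tracks — r0: no input read; r1: started with f (dead); r2: started with e.
Each missing δ(q, a) is the state matching the new tracked value after reading a.
δ(r1, e) = r1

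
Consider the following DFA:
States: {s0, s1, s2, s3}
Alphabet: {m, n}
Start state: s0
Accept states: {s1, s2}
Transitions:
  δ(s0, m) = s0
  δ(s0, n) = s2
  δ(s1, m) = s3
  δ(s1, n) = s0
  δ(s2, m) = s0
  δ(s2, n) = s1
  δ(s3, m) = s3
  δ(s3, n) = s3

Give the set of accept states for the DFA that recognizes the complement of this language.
Complement accept states = All states \ Original accept states
= {s0, s1, s2, s3} \ {s1, s2}
{s0, s3}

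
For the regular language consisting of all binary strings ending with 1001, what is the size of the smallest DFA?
By Myhill–Nerode, count the distinguishable equivalence classes: 5 classes — one per longest suffix of the input that is a prefix of '1001' (lengths 0 through 4); only the length-4 class is accepting.
5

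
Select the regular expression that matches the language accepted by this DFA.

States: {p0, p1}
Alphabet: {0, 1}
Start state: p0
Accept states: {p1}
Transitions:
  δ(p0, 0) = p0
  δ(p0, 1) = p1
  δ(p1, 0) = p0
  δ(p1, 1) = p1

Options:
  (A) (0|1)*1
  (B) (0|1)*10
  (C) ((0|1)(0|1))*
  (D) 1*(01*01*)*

Check each option against the DFA on short strings; one disagreement eliminates an option:
  (A) (0|1)*1: agrees with the DFA on every string of length ≤ 6
  (B) (0|1)*10: on '1' the DFA goes p0 → p1 and accepts (p1 ∈ Accept), but the regex does not match it → eliminate
  (C) ((0|1)(0|1))*: on ε the DFA stays in p0 and rejects (p0 ∉ Accept), but the regex matches it → eliminate
  (D) 1*(01*01*)*: on ε the DFA stays in p0 and rejects (p0 ∉ Accept), but the regex matches it → eliminate
Only (A) is consistent with the DFA.
(A) (0|1)*1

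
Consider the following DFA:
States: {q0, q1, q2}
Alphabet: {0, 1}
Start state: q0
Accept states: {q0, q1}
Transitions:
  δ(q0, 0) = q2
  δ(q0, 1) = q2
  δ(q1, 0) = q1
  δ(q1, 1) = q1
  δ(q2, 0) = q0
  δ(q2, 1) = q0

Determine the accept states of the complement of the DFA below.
Complement accept states = All states \ Original accept states
= {q0, q1, q2} \ {q0, q1}
{q2}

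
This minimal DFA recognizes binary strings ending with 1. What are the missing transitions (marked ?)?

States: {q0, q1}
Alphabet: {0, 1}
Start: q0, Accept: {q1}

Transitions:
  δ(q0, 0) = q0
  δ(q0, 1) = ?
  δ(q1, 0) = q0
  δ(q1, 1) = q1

From the language and accept set, identify what each state tracks — q0: last symbol not 1; q1: last symbol is 1.
Each missing δ(q, a) is the state matching the new tracked value after reading a.
δ(q0, 1) = q1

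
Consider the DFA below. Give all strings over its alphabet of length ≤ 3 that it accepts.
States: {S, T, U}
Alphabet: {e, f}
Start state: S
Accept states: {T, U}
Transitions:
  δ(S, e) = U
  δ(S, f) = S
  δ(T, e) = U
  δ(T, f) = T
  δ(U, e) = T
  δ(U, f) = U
e, ee, ef, fe, eee, eef, efe, eff, fee, fef, ffe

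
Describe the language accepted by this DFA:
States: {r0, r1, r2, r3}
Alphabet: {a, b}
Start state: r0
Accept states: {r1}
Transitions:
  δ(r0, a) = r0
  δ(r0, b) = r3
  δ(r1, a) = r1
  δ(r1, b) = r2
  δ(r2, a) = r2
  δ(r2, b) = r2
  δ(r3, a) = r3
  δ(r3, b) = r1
Testing a few strings:
  'abab' → accept
  'ba' → reject
  'aaaa' → reject
  'a' → reject
State roles: r0=zero b's; r1=two b's; r2=≥ three b's (dead); r3=one b
All strings over {a,b} containing exactly two b's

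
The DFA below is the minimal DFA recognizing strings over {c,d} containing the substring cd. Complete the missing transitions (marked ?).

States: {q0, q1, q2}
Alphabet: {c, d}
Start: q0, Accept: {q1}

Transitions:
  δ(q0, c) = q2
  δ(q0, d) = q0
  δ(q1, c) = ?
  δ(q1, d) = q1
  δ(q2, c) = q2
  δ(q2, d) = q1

From the language and accept set, identify what each state tracks — q0: no c seen yet; q1: substring cd seen; q2: seen a c, waiting for d.
Each missing δ(q, a) is the state matching the new tracked value after reading a.
δ(q1, c) = q1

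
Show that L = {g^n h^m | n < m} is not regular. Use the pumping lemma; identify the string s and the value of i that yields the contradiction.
Assume L is regular with pumping length p. Idea: pumping up the g-block makes the g-count reach the h-count.
Choose s = g^p h^(p+1) ∈ L. By the pumping lemma, s = xyz with |xy| ≤ p, |y| > 0, so y = g^k with k ≥ 1. Then xy²z = g^(p+k) h^(p+1). Since p+k ≥ p+1, the number of g's is no longer strictly less than the number of h's, so xy²z ∉ L.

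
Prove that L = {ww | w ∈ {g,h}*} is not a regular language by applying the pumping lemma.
Assume L is regular with pumping length p. Idea: pumping the leading g-block breaks the equality of the two halves.
Choose s = g^p h g^p h ∈ L (with w = g^p h). |s| = 2p+2 ≥ p. By the pumping lemma, s = xyz with |xy| ≤ p, |y| > 0, so y = g^k with k ≥ 1, in the first g-block. Then xy²z = g^(p+k) h g^p h, of length 2p+2+k. If k is odd this length is odd, so it cannot be of the form ww. If k is even, each half has length p+1+k/2 ≤ p+k, so the first half lies entirely inside the leading g-block and contains no h, while the second half ends in h; the halves differ. Either way xy²z ∉ L.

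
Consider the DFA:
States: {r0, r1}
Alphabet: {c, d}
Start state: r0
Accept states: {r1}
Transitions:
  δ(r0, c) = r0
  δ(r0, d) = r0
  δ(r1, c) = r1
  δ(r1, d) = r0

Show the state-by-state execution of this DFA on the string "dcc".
read 'd': r0 → r0
  read 'c': r0 → r0
  read 'c': r0 → r0
r0 -> r0 -> r0 -> r0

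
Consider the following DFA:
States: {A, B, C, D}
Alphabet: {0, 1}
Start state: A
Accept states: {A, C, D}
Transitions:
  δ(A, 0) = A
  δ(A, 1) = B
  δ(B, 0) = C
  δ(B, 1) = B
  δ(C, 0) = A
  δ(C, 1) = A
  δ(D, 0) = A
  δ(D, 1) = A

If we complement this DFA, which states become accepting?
Complement accept states = All states \ Original accept states
= {A, B, C, D} \ {A, C, D}
{B}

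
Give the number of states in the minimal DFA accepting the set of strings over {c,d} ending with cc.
By Myhill–Nerode, count the distinguishable equivalence classes: three classes — 0, 1, or ≥2 trailing c's.
3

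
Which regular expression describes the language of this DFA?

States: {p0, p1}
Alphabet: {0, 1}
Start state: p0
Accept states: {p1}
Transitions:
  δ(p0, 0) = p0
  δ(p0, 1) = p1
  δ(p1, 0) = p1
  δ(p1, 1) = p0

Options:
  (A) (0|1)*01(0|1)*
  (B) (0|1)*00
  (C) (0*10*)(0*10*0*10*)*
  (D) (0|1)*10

Check each option against the DFA on short strings; one disagreement eliminates an option:
  (A) (0|1)*01(0|1)*: on '1' the DFA goes p0 → p1 and accepts (p1 ∈ Accept), but the regex does not match it → eliminate
  (B) (0|1)*00: on '1' the DFA goes p0 → p1 and accepts (p1 ∈ Accept), but the regex does not match it → eliminate
  (C) (0*10*)(0*10*0*10*)*: agrees with the DFA on every string of length ≤ 6
  (D) (0|1)*10: on '1' the DFA goes p0 → p1 and accepts (p1 ∈ Accept), but the regex does not match it → eliminate
Only (C) is consistent with the DFA.
(C) (0*10*)(0*10*0*10*)*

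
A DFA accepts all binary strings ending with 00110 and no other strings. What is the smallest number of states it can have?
By Myhill–Nerode, count the distinguishable equivalence classes: 6 classes — one per longest suffix of the input that is a prefix of '00110' (lengths 0 through 5); only the length-5 class is accepting.
6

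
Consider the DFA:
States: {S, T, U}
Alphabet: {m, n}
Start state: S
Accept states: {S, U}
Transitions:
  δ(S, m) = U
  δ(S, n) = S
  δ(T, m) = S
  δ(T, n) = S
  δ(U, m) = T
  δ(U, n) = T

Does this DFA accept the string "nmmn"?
Processing string "nmmn":
  S --n--> S
  S --m--> U
  U --m--> T
  T --n--> S
Final state: S
Accept states: {S, U}
Yes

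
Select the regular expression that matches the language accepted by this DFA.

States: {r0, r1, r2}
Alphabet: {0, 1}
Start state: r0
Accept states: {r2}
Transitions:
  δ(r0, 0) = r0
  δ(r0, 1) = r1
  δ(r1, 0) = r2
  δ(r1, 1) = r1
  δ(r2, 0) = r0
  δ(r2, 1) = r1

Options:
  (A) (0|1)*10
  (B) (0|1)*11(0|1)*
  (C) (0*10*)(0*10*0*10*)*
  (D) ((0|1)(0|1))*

Check each option against the DFA on short strings; one disagreement eliminates an option:
  (A) (0|1)*10: agrees with the DFA on every string of length ≤ 6
  (B) (0|1)*11(0|1)*: on '10' the DFA goes r0 → r1 → r2 and accepts (r2 ∈ Accept), but the regex does not match it → eliminate
  (C) (0*10*)(0*10*0*10*)*: on '1' the DFA goes r0 → r1 and rejects (r1 ∉ Accept), but the regex matches it → eliminate
  (D) ((0|1)(0|1))*: on ε the DFA stays in r0 and rejects (r0 ∉ Accept), but the regex matches it → eliminate
Only (A) is consistent with the DFA.
(A) (0|1)*10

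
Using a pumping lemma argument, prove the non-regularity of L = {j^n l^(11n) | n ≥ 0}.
Assume L is regular with pumping length p. Idea: pumping the j-block breaks the 1:11 ratio.
Choose s = j^p l^(11p) (length 12p ≥ p). By the pumping lemma, s = xyz with |xy| ≤ p, |y| > 0, so y = j^k with k ≥ 1. Then xy²z = j^(p+k) l^(11p). For this to be in L we would need 11p = 11(p+k), i.e. 11k = 0, contradicting k ≥ 1. So xy²z ∉ L.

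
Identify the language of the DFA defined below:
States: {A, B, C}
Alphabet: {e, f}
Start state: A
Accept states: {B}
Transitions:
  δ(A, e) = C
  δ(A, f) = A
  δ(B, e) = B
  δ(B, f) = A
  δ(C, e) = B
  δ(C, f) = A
Testing a few strings:
  'ee' → accept
  'ff' → reject
  'ffef' → reject
  'fee' → accept
State roles: A=last symbol not e; B=two trailing e's; C=one trailing e
All strings over {e,f} ending with ee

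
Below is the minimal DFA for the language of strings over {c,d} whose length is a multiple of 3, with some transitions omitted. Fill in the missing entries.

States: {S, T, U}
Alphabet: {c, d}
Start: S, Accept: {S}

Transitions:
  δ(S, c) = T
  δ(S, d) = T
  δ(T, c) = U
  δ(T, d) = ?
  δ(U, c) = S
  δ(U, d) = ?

From the language and accept set, identify what each state tracks — S: length ≡ 0 (mod 3); T: length ≡ 1 (mod 3); U: length ≡ 2 (mod 3).
Each missing δ(q, a) is the state matching the new tracked value after reading a.
δ(T, d) = U; δ(U, d) = S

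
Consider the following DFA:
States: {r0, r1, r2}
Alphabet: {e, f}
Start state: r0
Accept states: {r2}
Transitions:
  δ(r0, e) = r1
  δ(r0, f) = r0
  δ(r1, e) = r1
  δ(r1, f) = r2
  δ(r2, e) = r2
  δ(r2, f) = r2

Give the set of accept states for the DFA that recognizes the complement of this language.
Complement accept states = All states \ Original accept states
= {r0, r1, r2} \ {r2}
{r0, r1}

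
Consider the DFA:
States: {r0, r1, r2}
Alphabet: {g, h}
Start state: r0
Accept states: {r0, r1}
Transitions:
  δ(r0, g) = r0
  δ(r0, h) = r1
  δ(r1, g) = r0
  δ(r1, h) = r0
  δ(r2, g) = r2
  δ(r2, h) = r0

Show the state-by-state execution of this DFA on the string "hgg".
read 'h': r0 → r1
  read 'g': r1 → r0
  read 'g': r0 → r0
r0 -> r1 -> r0 -> r0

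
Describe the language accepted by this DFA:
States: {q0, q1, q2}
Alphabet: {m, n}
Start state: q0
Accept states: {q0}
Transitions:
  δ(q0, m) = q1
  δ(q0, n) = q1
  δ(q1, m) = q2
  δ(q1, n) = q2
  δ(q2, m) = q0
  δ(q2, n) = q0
Testing a few strings:
  'nm' → reject
  'nn' → reject
  'm' → reject
  'mmm' → accept
State roles: q0=length ≡ 0 (mod 3); q1=length ≡ 1 (mod 3); q2=length ≡ 2 (mod 3)
All strings over {m,n} whose length is a multiple of 3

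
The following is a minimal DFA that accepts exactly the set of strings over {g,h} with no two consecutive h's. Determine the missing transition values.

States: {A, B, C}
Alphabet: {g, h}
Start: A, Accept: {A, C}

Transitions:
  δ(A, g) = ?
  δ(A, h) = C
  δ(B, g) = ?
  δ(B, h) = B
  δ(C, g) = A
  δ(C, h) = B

From the language and accept set, identify what each state tracks — A: last symbol not h (ok); B: saw hh (dead); C: last symbol h (ok).
Each missing δ(q, a) is the state matching the new tracked value after reading a.
δ(A, g) = A; δ(B, g) = B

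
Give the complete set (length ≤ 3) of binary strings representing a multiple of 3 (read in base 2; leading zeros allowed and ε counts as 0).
ε, 0, 00, 11, 000, 011, 110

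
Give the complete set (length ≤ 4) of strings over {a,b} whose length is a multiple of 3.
ε, aaa, aab, aba, abb, baa, bab, bba, bbb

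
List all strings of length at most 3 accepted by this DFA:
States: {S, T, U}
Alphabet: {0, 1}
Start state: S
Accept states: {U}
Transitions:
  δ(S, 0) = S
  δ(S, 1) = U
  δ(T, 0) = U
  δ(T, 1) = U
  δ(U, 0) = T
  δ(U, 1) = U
1, 01, 11, 001, 011, 100, 101, 111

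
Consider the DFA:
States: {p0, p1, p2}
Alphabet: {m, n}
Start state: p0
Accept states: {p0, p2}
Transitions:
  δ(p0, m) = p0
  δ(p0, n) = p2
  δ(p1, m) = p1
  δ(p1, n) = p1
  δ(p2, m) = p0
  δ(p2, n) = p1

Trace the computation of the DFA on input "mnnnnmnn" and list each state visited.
read 'm': p0 → p0
  read 'n': p0 → p2
  read 'n': p2 → p1
  read 'n': p1 → p1
  read 'n': p1 → p1
  read 'm': p1 → p1
  read 'n': p1 → p1
  read 'n': p1 → p1
p0 -> p0 -> p2 -> p1 -> p1 -> p1 -> p1 -> p1 -> p1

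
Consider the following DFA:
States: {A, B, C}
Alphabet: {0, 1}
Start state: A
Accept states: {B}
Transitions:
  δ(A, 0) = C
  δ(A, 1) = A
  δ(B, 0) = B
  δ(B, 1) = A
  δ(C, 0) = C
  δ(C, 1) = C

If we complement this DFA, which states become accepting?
Complement accept states = All states \ Original accept states
= {A, B, C} \ {B}
{A, C}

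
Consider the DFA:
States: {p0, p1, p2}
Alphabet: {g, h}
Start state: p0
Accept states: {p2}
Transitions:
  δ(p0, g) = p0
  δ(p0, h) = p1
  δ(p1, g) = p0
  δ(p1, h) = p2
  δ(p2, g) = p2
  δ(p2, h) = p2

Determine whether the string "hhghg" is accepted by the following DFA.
Processing string "hhghg":
  p0 --h--> p1
  p1 --h--> p2
  p2 --g--> p2
  p2 --h--> p2
  p2 --g--> p2
Final state: p2
Accept states: {p2}
Yes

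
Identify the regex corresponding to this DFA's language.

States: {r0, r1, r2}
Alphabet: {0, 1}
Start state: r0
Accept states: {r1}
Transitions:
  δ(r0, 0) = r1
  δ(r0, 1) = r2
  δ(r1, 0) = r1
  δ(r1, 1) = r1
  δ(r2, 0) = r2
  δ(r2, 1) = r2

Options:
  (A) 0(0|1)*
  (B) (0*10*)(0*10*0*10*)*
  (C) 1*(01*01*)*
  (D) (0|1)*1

Check each option against the DFA on short strings; one disagreement eliminates an option:
  (A) 0(0|1)*: agrees with the DFA on every string of length ≤ 6
  (B) (0*10*)(0*10*0*10*)*: on '0' the DFA goes r0 → r1 and accepts (r1 ∈ Accept), but the regex does not match it → eliminate
  (C) 1*(01*01*)*: on ε the DFA stays in r0 and rejects (r0 ∉ Accept), but the regex matches it → eliminate
  (D) (0|1)*1: on '0' the DFA goes r0 → r1 and accepts (r1 ∈ Accept), but the regex does not match it → eliminate
Only (A) is consistent with the DFA.
(A) 0(0|1)*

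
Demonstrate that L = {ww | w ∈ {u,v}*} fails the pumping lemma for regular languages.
Assume L is regular with pumping length p. Idea: pumping the leading u-block breaks the equality of the two halves.
Choose s = u^p v u^p v ∈ L (with w = u^p v). |s| = 2p+2 ≥ p. By the pumping lemma, s = xyz with |xy| ≤ p, |y| > 0, so y = u^k with k ≥ 1, in the first u-block. Then xy²z = u^(p+k) v u^p v, of length 2p+2+k. If k is odd this length is odd, so it cannot be of the form ww. If k is even, each half has length p+1+k/2 ≤ p+k, so the first half lies entirely inside the leading u-block and contains no v, while the second half ends in v; the halves differ. Either way xy²z ∉ L.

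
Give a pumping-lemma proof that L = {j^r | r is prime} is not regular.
Assume L is regular with pumping length p. Idea: pumping by a suitable count produces a composite length.
Let q be a prime with q ≥ p and choose s = j^q ∈ L. By the pumping lemma, s = xyz with |xy| ≤ p, |y| = k ≥ 1. Take i = q+1: |xy^(q+1)z| = q + q·k = q(1+k). Since q ≥ 2 and 1+k ≥ 2, q(1+k) is composite, so xy^(q+1)z ∉ L.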